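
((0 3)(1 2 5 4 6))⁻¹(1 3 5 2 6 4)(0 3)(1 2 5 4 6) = (0 4 5 1 6 2)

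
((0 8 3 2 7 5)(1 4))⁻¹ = (0 5 7 2 3 8)(1 4)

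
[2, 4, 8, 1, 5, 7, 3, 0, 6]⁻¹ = [7, 3, 0, 6, 1, 4, 8, 5, 2]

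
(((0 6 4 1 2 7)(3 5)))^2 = (0 4 2)(1 7 6)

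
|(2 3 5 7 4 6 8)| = 7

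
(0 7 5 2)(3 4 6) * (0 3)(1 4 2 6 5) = (0 7 1 4 5 6)(2 3)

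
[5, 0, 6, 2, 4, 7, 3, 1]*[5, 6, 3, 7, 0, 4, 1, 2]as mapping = [0→4, 1→5, 2→1, 3→3, 4→0, 5→2, 6→7, 7→6]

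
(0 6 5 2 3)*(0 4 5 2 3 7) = (0 6 2 7)(3 4 5)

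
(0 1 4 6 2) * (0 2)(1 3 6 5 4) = (0 3 6)(4 5)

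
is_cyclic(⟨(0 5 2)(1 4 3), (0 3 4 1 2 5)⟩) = no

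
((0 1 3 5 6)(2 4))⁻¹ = (0 6 5 3 1)(2 4)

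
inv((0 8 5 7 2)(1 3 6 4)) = (0 2 7 5 8)(1 4 6 3)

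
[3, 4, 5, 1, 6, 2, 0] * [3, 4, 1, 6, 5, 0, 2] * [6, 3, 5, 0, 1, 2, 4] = [4, 2, 6, 1, 5, 3, 0]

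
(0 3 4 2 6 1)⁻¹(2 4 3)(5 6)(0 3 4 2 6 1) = (1 5)(2 4 6)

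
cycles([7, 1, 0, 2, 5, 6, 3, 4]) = (0 7 4 5 6 3 2)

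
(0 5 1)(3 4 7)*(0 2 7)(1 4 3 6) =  (0 5 4)(1 2 7 6)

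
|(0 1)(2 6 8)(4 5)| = 6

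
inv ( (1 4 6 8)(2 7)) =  (1 8 6 4)(2 7)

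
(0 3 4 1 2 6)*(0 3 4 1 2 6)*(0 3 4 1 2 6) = (0 1)(2 3)(4 6)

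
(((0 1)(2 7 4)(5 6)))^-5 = (0 1)(2 7 4)(5 6)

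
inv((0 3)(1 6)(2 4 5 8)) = (0 3)(1 6)(2 8 5 4)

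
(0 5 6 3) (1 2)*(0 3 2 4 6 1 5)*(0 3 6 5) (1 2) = (0 3 6 1 4 5 2) 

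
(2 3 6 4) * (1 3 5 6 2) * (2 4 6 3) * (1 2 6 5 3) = (1 6 5)(2 3 4)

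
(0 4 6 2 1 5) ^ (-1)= (0 5 1 2 6 4) 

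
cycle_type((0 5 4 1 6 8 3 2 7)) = 9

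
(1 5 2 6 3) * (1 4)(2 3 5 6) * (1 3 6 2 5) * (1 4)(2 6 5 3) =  (1 6 4 2 3)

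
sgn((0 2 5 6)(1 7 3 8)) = 1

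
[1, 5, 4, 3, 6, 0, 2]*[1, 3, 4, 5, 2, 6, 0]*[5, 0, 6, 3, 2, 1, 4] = [3, 4, 6, 1, 5, 0, 2]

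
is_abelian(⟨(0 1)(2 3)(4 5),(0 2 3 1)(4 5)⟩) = no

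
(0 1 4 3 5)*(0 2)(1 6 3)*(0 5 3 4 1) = (0 6 4)(2 5)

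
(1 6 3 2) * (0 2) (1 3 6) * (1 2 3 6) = (0 3) (1 2 6) 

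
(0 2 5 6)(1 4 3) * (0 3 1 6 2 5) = (0 5 2)(1 4)(3 6)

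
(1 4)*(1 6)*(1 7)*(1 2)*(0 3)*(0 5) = (0 3 5)(1 4 6 7 2)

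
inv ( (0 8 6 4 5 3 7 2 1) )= (0 1 2 7 3 5 4 6 8) 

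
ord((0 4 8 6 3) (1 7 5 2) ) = 20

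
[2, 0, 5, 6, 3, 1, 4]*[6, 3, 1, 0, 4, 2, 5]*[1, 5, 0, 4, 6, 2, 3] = [5, 3, 0, 2, 1, 4, 6]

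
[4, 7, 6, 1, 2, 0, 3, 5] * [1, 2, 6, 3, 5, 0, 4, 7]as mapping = [0→5, 1→7, 2→4, 3→2, 4→6, 5→1, 6→3, 7→0]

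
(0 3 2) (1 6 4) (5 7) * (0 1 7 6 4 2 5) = (0 3 5 6 2 1 4 7) 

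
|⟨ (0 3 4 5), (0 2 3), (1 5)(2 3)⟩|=720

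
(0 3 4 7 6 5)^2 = (0 4 6)(3 7 5)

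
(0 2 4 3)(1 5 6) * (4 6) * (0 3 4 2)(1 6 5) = (2 5)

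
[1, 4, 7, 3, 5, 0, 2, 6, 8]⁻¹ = [5, 0, 6, 3, 1, 4, 7, 2, 8]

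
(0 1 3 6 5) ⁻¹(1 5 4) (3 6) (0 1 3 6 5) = (0 4 3) (5 6) 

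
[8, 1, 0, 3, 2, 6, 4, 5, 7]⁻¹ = [2, 1, 4, 3, 6, 7, 5, 8, 0]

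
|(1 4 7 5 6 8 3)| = 7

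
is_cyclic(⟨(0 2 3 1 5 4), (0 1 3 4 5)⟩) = no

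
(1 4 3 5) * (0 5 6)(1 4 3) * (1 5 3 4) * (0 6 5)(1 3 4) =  (0 4)(3 5)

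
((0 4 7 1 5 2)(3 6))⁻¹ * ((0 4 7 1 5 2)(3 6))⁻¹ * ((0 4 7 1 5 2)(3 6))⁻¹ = (0 1)(2 7)(3 6)(4 5)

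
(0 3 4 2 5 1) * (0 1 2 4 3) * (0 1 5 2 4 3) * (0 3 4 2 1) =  (1 5 2)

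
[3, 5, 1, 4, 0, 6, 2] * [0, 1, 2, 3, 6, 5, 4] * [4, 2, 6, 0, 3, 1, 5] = [0, 1, 2, 5, 4, 3, 6]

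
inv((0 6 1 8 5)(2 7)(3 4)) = (0 5 8 1 6)(2 7)(3 4)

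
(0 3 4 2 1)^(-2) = (0 2 3 1 4)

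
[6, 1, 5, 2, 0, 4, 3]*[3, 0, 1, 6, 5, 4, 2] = [2, 0, 4, 1, 3, 5, 6]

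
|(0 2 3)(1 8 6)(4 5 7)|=3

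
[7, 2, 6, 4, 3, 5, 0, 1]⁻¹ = [6, 7, 1, 4, 3, 5, 2, 0]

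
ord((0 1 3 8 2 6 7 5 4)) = 9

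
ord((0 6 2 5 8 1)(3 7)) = 6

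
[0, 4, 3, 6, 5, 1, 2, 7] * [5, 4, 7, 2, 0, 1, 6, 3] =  [5, 0, 2, 6, 1, 4, 7, 3]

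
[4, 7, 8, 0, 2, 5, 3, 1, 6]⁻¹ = [3, 7, 4, 6, 0, 5, 8, 1, 2]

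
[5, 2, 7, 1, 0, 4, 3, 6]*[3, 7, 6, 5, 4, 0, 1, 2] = [0, 6, 2, 7, 3, 4, 5, 1]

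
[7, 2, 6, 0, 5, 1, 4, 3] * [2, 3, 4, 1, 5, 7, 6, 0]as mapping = [0→0, 1→4, 2→6, 3→2, 4→7, 5→3, 6→5, 7→1]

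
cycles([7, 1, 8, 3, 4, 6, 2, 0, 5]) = (0 7)(2 8 5 6)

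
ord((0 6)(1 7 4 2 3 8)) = 6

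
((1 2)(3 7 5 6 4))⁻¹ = (1 2)(3 4 6 5 7)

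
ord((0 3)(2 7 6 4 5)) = 10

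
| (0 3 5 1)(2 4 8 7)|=4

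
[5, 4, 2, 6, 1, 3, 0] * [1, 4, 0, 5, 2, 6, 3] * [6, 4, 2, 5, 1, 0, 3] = [3, 2, 6, 5, 1, 0, 4]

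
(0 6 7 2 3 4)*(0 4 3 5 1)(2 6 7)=(0 7 6 2 5 1)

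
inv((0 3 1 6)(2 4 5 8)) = (0 6 1 3)(2 8 5 4)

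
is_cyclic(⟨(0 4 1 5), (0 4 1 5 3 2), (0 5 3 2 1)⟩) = no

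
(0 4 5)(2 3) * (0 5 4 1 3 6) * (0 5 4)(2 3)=(0 1 2 6 5 4)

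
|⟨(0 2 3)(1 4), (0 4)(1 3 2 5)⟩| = 720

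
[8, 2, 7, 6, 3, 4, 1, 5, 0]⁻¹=[8, 6, 1, 4, 5, 7, 3, 2, 0]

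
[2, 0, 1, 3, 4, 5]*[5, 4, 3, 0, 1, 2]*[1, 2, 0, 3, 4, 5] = [3, 5, 4, 1, 2, 0]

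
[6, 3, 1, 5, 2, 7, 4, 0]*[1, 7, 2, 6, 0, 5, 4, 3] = [4, 6, 7, 5, 2, 3, 0, 1]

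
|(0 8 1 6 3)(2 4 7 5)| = 20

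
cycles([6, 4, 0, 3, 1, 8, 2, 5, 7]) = (0 6 2)(1 4)(5 8 7)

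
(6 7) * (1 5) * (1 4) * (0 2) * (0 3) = (0 2 3)(1 5 4)(6 7)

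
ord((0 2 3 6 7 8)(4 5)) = 6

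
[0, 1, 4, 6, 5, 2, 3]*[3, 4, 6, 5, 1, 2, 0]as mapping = [0→3, 1→4, 2→1, 3→0, 4→2, 5→6, 6→5]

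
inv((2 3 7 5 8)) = (2 8 5 7 3)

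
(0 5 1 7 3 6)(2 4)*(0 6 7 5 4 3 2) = (0 4)(1 5)(2 3 7)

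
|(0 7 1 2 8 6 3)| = 7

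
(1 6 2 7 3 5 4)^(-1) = (1 4 5 3 7 2 6)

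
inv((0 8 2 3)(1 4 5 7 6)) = (0 3 2 8)(1 6 7 5 4)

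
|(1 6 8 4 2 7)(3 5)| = 6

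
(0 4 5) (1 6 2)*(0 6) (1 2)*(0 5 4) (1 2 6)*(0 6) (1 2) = (0 6 1 5 2) 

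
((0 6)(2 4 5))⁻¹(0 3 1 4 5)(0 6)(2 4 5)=(1 5 2 6 3)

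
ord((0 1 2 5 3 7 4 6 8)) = 9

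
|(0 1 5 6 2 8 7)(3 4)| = 14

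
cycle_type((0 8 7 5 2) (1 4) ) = 2.5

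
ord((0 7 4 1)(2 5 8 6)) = 4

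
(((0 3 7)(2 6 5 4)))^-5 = (0 3 7)(2 4 5 6)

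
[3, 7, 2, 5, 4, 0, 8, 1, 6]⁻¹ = [5, 7, 2, 0, 4, 3, 8, 1, 6]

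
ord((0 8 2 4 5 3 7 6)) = 8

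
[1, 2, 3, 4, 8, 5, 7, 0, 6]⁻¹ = [7, 0, 1, 2, 3, 5, 8, 6, 4]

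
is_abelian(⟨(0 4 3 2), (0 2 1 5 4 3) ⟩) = no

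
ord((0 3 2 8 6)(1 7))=10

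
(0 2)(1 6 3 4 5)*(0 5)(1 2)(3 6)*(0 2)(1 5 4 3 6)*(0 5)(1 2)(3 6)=(1 3 6 2 4)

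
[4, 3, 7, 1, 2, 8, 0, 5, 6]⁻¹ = [6, 3, 4, 1, 0, 7, 8, 2, 5]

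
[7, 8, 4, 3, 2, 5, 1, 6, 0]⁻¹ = [8, 6, 4, 3, 2, 5, 7, 0, 1]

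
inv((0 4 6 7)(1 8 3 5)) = (0 7 6 4)(1 5 3 8)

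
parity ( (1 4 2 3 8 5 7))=even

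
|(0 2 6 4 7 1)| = 6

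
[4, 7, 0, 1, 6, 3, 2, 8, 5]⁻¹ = [2, 3, 6, 5, 0, 8, 4, 1, 7]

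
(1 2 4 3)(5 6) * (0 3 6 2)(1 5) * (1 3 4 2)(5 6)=(0 4 5 1)(3 6)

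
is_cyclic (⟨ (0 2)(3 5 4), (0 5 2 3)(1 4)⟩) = no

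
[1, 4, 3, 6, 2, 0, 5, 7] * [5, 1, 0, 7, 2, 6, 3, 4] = [1, 2, 7, 3, 0, 5, 6, 4]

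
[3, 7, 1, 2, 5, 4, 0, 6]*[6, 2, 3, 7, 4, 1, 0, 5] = [7, 5, 2, 3, 1, 4, 6, 0]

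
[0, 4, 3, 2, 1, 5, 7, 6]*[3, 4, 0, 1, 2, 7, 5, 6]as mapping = [0→3, 1→2, 2→1, 3→0, 4→4, 5→7, 6→6, 7→5]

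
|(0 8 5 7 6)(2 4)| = 10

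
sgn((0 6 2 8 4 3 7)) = 1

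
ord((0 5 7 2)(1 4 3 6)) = 4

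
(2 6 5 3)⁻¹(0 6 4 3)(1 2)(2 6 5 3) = (0 5 4 2)(1 6)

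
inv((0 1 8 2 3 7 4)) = (0 4 7 3 2 8 1)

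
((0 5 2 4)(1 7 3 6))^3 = (0 4 2 5)(1 6 3 7)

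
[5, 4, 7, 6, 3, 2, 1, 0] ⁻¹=[7, 6, 5, 4, 1, 0, 3, 2] 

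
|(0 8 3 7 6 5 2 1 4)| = 9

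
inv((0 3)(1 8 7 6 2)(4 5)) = (0 3)(1 2 6 7 8)(4 5)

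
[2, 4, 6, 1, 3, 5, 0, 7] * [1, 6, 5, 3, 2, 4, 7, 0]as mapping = [0→5, 1→2, 2→7, 3→6, 4→3, 5→4, 6→1, 7→0]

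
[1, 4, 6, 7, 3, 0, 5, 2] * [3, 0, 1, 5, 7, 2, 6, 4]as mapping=[0→0, 1→7, 2→6, 3→4, 4→5, 5→3, 6→2, 7→1]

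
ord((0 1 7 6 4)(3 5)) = 10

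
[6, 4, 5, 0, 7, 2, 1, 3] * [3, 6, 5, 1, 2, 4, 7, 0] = [7, 2, 4, 3, 0, 5, 6, 1]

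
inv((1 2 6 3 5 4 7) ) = (1 7 4 5 3 6 2) 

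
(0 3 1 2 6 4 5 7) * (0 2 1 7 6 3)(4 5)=(2 3 7)(5 6)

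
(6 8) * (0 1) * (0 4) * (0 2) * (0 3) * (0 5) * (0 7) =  (0 1 4 2 3 5 7) (6 8) 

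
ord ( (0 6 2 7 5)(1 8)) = 10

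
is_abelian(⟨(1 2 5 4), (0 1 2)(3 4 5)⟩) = no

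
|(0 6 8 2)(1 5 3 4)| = 4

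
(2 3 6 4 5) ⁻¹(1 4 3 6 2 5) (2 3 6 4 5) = (1 5 6 4 3 2) 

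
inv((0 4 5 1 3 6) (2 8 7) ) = (0 6 3 1 5 4) (2 7 8) 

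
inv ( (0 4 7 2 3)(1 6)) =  (0 3 2 7 4)(1 6)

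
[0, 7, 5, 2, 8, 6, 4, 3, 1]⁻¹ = [0, 8, 3, 7, 6, 2, 5, 1, 4]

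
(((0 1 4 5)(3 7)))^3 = (0 5 4 1)(3 7)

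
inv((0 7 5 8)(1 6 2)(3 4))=(0 8 5 7)(1 2 6)(3 4)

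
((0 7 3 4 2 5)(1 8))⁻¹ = (0 5 2 4 3 7)(1 8)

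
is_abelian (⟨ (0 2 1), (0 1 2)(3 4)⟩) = yes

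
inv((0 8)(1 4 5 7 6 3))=(0 8)(1 3 6 7 5 4)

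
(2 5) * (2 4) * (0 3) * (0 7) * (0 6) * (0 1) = (0 3 7 6 1)(2 5 4)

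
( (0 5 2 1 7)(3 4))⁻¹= (0 7 1 2 5)(3 4)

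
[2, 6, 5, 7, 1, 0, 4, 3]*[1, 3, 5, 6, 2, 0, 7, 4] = [5, 7, 0, 4, 3, 1, 2, 6]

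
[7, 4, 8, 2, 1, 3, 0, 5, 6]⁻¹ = [6, 4, 3, 5, 1, 7, 8, 0, 2]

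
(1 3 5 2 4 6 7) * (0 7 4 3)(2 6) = (0 7 1)(2 3 5 6 4)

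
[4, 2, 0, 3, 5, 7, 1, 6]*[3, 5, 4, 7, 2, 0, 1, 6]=[2, 4, 3, 7, 0, 6, 5, 1]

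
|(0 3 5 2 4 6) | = 6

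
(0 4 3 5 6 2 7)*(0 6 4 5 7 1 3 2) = (0 5 4 2 1 3 7 6)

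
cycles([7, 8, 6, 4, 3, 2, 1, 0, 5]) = (0 7)(1 8 5 2 6)(3 4)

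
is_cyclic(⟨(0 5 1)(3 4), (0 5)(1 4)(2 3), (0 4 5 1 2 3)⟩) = no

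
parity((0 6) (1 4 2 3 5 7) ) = even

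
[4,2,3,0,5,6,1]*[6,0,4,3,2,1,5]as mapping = [0→2,1→4,2→3,3→6,4→1,5→5,6→0]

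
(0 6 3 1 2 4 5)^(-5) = (0 3 2 5 6 1 4)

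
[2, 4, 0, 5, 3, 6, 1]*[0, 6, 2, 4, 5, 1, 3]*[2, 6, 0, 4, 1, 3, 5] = [0, 3, 2, 6, 1, 4, 5]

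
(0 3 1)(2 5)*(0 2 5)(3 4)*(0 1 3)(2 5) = (0 4)(1 5 2)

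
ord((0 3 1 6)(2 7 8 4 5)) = 20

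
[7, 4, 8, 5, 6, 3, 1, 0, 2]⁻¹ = [7, 6, 8, 5, 1, 3, 4, 0, 2]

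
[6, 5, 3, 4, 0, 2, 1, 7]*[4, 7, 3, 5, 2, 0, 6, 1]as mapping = [0→6, 1→0, 2→5, 3→2, 4→4, 5→3, 6→7, 7→1]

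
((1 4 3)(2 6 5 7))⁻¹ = (1 3 4)(2 7 5 6)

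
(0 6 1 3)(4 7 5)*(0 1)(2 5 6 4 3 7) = (0 4 2 5 3 1 7 6)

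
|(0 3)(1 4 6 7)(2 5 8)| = 12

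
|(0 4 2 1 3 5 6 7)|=8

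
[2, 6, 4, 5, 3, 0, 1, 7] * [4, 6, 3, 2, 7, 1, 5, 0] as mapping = [0→3, 1→5, 2→7, 3→1, 4→2, 5→4, 6→6, 7→0] 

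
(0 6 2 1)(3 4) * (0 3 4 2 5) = (0 6 5)(1 3 2)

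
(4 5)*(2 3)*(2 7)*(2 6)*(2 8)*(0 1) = (0 1)(2 3 7 6 8)(4 5)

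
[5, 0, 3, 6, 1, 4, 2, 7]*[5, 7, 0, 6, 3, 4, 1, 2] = [4, 5, 6, 1, 7, 3, 0, 2]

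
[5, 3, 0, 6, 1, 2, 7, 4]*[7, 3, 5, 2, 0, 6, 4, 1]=[6, 2, 7, 4, 3, 5, 1, 0]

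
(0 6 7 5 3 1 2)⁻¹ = (0 2 1 3 5 7 6)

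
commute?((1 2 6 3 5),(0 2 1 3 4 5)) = no:(1 2 6 3 5)*(0 2 1 3 4 5) = (0 2 6 4 5 3),(0 2 1 3 4 5)*(1 2 6 3 5) = (0 6 3 4 1 5)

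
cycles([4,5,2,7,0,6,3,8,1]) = (0 4)(1 5 6 3 7 8)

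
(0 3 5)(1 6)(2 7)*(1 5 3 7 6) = (0 7 2 6 5)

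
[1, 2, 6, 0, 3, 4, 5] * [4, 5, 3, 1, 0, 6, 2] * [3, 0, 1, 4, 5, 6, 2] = [6, 4, 1, 5, 0, 3, 2]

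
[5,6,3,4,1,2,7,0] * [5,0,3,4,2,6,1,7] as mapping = [0→6,1→1,2→4,3→2,4→0,5→3,6→7,7→5] 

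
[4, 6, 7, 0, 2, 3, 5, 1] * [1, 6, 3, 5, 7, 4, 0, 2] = [7, 0, 2, 1, 3, 5, 4, 6]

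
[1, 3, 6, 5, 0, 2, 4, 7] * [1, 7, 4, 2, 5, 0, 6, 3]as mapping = [0→7, 1→2, 2→6, 3→0, 4→1, 5→4, 6→5, 7→3]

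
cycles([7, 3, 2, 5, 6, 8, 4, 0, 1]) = (0 7)(1 3 5 8)(4 6)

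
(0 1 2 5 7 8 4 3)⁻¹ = (0 3 4 8 7 5 2 1)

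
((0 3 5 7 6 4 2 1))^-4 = (0 6)(1 7)(2 5)(3 4)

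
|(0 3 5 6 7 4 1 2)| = 8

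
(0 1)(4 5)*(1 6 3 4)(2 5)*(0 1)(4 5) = (0 6 3 5)(2 4)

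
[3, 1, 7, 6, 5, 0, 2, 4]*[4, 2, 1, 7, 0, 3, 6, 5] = [7, 2, 5, 6, 3, 4, 1, 0]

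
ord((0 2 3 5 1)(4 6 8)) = 15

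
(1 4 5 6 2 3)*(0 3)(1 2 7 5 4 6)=(0 3 2)(1 6 7 5)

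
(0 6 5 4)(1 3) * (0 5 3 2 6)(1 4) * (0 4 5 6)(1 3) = (0 4 6 1 2)(3 5)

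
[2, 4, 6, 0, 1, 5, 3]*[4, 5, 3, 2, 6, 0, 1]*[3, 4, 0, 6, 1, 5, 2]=[6, 2, 4, 1, 5, 3, 0]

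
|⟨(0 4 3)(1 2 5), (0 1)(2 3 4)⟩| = 720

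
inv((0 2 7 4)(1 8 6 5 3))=(0 4 7 2)(1 3 5 6 8)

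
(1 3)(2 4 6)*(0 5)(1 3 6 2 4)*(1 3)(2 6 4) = (0 5)(1 4 6 2 3)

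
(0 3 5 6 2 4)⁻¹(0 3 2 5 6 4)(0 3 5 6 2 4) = (0 3 5 4 6 2)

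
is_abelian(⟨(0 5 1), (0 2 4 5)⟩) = no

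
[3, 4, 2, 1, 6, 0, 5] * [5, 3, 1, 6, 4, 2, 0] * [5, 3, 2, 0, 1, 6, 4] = [4, 1, 3, 0, 5, 6, 2]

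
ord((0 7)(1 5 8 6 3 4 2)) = 14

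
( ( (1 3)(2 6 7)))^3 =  (1 3)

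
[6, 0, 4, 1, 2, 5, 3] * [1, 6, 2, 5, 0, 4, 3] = [3, 1, 0, 6, 2, 4, 5]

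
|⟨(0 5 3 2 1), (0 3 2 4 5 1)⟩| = 720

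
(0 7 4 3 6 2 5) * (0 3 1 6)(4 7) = (0 4 1 6 2 5 3)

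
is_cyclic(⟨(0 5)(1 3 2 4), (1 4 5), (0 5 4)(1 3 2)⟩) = no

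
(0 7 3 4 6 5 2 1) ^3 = (0 4 2 7 6 1 3 5) 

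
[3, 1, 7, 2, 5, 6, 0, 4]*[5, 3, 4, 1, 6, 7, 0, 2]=[1, 3, 2, 4, 7, 0, 5, 6]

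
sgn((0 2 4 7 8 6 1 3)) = -1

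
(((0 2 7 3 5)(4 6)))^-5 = (4 6)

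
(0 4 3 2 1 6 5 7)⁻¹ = (0 7 5 6 1 2 3 4)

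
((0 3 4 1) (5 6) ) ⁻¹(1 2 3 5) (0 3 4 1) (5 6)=(0 2 4 6) 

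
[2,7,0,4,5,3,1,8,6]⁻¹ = [2,6,0,5,3,4,8,1,7]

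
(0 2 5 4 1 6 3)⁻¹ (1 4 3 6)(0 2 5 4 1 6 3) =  (0 3 6 1)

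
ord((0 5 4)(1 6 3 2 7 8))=6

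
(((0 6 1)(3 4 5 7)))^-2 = (0 6 1)(3 5)(4 7)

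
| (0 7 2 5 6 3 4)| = 7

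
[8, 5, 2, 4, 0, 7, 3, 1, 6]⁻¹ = [4, 7, 2, 6, 3, 1, 8, 5, 0]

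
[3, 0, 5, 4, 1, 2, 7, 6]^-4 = [0, 1, 2, 3, 4, 5, 6, 7]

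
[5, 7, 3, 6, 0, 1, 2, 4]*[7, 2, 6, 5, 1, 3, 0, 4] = [3, 4, 5, 0, 7, 2, 6, 1]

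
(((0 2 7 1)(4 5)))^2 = (0 7)(1 2)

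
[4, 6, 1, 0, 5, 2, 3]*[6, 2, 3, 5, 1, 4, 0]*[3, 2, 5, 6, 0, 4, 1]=[2, 3, 5, 1, 0, 6, 4]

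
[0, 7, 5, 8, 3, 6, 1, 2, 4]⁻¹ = [0, 6, 7, 4, 8, 2, 5, 1, 3]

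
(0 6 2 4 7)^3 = (0 4 6 7 2)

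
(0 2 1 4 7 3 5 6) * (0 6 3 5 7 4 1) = (0 2)(3 7 5)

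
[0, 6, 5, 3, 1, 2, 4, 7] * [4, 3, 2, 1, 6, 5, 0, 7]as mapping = [0→4, 1→0, 2→5, 3→1, 4→3, 5→2, 6→6, 7→7]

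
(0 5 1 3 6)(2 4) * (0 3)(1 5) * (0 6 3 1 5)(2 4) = (0 5)(1 6)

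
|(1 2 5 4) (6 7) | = 4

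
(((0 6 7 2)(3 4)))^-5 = (0 2 7 6)(3 4)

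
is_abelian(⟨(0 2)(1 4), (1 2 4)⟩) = no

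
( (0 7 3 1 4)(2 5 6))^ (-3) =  (0 3 4 7 1)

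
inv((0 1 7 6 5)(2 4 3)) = (0 5 6 7 1)(2 3 4)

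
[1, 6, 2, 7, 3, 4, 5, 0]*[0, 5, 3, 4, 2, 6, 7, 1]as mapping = [0→5, 1→7, 2→3, 3→1, 4→4, 5→2, 6→6, 7→0]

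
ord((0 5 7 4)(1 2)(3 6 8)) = 12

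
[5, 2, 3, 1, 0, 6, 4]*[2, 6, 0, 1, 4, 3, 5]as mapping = [0→3, 1→0, 2→1, 3→6, 4→2, 5→5, 6→4]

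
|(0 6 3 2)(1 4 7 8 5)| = 20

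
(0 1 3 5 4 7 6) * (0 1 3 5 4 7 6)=(0 3 4 6 1 5 7)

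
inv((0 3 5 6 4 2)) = (0 2 4 6 5 3)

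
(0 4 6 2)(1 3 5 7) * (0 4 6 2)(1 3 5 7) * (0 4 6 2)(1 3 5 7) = (0 2 6 4)(1 7 5 3)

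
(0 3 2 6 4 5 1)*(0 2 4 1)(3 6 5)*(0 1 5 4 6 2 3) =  (0 2 4)(1 3 6 5)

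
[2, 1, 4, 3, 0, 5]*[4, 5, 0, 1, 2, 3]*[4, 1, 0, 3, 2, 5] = [4, 5, 0, 1, 2, 3] 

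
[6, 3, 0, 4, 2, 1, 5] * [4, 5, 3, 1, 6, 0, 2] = [2, 1, 4, 6, 3, 5, 0]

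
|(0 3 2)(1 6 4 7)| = 12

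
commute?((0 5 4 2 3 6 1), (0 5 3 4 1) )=no:(0 5 4 2 3 6 1) * (0 5 3 4 1)=(0 3 6) (1 5) (2 4), (0 5 3 4 1) * (0 5 4 2 3 6 1)=(0 4) (1 5 6) (2 3) 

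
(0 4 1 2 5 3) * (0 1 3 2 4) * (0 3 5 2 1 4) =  (0 3 4 5 1)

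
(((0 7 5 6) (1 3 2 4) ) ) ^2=(0 5) (1 2) (3 4) (6 7) 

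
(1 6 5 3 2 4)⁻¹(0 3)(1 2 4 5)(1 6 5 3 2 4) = (0 2)(1 3 6 4)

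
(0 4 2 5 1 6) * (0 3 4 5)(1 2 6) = (0 5 2)(3 4 6)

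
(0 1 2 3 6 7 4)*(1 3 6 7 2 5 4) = (0 3 7 1 5 4)(2 6)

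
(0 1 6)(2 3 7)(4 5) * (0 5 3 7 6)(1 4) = (0 4 3 6 5 1)(2 7)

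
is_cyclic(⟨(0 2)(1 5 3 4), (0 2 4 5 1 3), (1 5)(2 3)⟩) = no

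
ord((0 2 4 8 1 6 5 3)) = 8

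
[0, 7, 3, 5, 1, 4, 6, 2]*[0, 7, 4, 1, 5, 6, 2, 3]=[0, 3, 1, 6, 7, 5, 2, 4]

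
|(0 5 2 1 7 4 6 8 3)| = 9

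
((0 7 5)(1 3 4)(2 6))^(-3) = (2 6)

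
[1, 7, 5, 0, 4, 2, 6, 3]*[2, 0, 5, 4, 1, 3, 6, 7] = [0, 7, 3, 2, 1, 5, 6, 4]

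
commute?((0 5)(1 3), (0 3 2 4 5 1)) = no:(0 5)(1 3)*(0 3 2 4 5 1) = (0 1 2 4 5 3), (0 3 2 4 5 1)*(0 5)(1 3) = (0 1 5 3 2 4)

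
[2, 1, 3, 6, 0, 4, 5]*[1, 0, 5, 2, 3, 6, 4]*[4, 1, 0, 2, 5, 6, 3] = [6, 4, 0, 5, 1, 2, 3]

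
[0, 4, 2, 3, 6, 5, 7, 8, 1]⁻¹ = [0, 8, 2, 3, 1, 5, 4, 6, 7]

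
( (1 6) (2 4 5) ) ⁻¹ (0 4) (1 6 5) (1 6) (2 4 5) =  (0 5) (1 2 6) 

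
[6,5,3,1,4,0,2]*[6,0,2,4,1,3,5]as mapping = [0→5,1→3,2→4,3→0,4→1,5→6,6→2]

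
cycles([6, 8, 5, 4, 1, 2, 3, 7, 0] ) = (0 6 3 4 1 8)(2 5)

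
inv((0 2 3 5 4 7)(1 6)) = (0 7 4 5 3 2)(1 6)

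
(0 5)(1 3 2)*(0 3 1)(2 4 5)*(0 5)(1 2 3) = (0 3 4)(1 2 5)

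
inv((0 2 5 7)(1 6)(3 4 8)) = (0 7 5 2)(1 6)(3 8 4)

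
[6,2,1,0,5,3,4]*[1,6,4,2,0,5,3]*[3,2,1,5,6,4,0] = [5,6,0,2,4,1,3]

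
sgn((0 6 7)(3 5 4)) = 1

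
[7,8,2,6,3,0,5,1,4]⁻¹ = [5,7,2,4,8,6,3,0,1]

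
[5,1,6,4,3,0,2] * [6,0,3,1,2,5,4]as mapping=[0→5,1→0,2→4,3→2,4→1,5→6,6→3]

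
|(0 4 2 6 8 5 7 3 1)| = 9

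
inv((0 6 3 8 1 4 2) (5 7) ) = (0 2 4 1 8 3 6) (5 7) 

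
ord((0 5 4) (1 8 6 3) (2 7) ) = 12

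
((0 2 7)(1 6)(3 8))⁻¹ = (0 7 2)(1 6)(3 8)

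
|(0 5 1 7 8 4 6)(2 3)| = 14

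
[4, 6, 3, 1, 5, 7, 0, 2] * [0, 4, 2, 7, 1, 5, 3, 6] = [1, 3, 7, 4, 5, 6, 0, 2]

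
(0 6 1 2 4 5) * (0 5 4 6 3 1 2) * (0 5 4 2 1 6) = (0 3 6 1 5 4 2)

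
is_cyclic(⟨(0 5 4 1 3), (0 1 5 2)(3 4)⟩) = no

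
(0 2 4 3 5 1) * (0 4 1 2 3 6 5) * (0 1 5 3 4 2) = (0 4 6 3 1 2 5)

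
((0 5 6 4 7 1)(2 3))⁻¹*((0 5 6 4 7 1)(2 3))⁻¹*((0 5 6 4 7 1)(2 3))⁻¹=(0 4)(1 6)(2 3)(5 7)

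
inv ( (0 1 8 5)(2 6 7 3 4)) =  (0 5 8 1)(2 4 3 7 6)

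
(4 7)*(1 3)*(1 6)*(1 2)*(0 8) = (0 8)(1 3 6 2)(4 7)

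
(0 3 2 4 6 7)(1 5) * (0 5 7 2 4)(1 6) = (0 3 4 1 7 5 6 2)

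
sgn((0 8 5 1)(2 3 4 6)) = 1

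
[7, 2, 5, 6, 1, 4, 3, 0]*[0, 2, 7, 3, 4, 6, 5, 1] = [1, 7, 6, 5, 2, 4, 3, 0]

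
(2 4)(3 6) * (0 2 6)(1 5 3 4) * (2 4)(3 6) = (0 4 3)(1 5 6 2)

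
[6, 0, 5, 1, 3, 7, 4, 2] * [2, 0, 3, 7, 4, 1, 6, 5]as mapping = [0→6, 1→2, 2→1, 3→0, 4→7, 5→5, 6→4, 7→3]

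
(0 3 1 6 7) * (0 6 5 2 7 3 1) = (0 1 5 2 7 6 3)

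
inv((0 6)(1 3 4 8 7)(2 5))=(0 6)(1 7 8 4 3)(2 5)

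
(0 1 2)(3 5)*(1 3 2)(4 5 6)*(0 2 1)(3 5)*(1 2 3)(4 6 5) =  (0 4 1)(2 3 5)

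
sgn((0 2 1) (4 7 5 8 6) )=1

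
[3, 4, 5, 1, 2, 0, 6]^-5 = [3, 4, 5, 1, 2, 0, 6]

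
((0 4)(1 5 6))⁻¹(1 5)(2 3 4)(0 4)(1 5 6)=(0 2 3)(5 6)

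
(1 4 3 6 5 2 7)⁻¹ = (1 7 2 5 6 3 4)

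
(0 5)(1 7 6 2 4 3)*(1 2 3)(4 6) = (0 5)(1 7 4)(2 6 3)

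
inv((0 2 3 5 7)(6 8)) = (0 7 5 3 2)(6 8)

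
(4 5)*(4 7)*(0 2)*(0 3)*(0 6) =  (0 2 3 6)(4 5 7)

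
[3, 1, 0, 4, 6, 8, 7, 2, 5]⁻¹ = [2, 1, 7, 0, 3, 8, 4, 6, 5]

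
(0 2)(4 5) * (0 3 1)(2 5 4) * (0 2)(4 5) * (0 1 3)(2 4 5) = (0 5 1 4 2)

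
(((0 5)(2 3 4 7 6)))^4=(2 6 7 4 3)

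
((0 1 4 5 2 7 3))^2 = (0 4 2 3 1 5 7)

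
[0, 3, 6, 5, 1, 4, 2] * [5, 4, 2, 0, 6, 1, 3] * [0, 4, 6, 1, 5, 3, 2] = [3, 0, 1, 4, 5, 2, 6] 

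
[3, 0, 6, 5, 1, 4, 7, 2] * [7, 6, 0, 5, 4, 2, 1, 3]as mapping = [0→5, 1→7, 2→1, 3→2, 4→6, 5→4, 6→3, 7→0]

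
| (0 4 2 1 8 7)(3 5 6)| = 6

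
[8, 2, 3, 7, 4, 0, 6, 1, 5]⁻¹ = [5, 7, 1, 2, 4, 8, 6, 3, 0]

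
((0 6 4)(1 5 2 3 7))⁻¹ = (0 4 6)(1 7 3 2 5)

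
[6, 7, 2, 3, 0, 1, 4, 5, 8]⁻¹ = [4, 5, 2, 3, 6, 7, 0, 1, 8]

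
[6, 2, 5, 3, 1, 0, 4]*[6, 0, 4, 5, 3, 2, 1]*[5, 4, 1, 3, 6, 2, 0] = [4, 6, 1, 2, 5, 0, 3]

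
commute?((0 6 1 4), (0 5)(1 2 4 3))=no:(0 6 1 4)*(0 5)(1 2 4 3)=(0 6 2 4 5)(1 3), (0 5)(1 2 4 3)*(0 6 1 4)=(0 5 6 1 2)(3 4)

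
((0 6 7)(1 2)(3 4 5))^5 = (0 7 6)(1 2)(3 5 4)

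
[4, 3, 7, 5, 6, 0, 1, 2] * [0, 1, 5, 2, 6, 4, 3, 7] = [6, 2, 7, 4, 3, 0, 1, 5]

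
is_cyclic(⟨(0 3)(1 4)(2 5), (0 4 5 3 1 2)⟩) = yes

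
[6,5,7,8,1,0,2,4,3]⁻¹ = [5,4,6,8,7,1,0,2,3]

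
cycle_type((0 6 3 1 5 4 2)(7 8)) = 2.7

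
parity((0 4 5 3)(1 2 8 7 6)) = odd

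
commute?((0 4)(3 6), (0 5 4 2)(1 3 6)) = no:(0 4)(3 6)*(0 5 4 2)(1 3 6) = (0 2)(1 3)(4 5), (0 5 4 2)(1 3 6)*(0 4)(3 6) = (0 5)(1 6)(2 4)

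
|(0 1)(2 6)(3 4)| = 2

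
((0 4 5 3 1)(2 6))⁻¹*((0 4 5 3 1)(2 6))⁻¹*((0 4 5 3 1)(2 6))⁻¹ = (0 5 1 4 3)(2 6)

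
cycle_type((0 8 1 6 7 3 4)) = 7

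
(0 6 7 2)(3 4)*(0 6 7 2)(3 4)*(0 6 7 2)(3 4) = (0 2 7 6)(3 4)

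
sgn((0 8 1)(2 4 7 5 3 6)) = -1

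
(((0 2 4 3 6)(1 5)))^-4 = (0 2 4 3 6)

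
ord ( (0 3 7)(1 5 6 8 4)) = 15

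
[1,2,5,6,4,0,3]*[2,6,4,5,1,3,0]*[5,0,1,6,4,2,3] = [3,4,6,5,0,1,2]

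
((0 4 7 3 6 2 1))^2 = (0 7 6 1 4 3 2)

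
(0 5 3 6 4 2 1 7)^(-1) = (0 7 1 2 4 6 3 5)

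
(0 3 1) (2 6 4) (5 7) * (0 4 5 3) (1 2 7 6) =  (1 4 7 3 2) (5 6) 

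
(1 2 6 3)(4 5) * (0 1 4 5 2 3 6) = (0 1 3 4 2)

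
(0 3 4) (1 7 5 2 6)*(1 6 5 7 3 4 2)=(0 4) (1 3 2 5) 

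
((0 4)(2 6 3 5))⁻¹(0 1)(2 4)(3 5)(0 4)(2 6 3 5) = (0 6)(1 4)(2 5)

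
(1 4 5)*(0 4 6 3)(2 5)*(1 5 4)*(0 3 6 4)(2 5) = (0 1 4 5 2)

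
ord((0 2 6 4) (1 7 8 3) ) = 4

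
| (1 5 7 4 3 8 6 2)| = 8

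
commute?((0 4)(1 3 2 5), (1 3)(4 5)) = no:(0 4)(1 3 2 5)*(1 3)(4 5) = (0 5 3 2 4), (1 3)(4 5)*(0 4)(1 3 2 5) = (0 4 1 2 5)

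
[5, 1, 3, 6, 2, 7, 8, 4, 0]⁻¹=[8, 1, 4, 2, 7, 0, 3, 5, 6]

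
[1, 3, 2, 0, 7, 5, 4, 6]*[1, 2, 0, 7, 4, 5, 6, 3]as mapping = [0→2, 1→7, 2→0, 3→1, 4→3, 5→5, 6→4, 7→6]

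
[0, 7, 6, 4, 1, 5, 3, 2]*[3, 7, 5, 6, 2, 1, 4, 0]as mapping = [0→3, 1→0, 2→4, 3→2, 4→7, 5→1, 6→6, 7→5]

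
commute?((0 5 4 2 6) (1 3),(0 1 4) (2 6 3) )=no:(0 5 4 2 6) (1 3)*(0 1 4) (2 6 3)=(0 5) (1 2 3 4 6),(0 1 4) (2 6 3)*(0 5 4 2 6) (1 3)=(0 3 6 1 2) (4 5) 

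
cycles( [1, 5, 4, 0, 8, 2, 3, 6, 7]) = (0 1 5 2 4 8 7 6 3)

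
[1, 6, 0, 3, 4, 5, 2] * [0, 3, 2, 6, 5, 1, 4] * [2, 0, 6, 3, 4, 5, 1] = [3, 4, 2, 1, 5, 0, 6]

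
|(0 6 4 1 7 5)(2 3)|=6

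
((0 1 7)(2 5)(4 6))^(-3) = (2 5)(4 6)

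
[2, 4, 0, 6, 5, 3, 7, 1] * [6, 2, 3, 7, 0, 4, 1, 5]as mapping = [0→3, 1→0, 2→6, 3→1, 4→4, 5→7, 6→5, 7→2]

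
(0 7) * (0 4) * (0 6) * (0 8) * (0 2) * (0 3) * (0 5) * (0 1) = (0 7 4 6 8 2 3 5 1) 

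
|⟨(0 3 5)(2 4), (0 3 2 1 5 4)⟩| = 720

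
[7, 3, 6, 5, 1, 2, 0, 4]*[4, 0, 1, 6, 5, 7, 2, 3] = [3, 6, 2, 7, 0, 1, 4, 5]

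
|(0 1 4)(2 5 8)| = 3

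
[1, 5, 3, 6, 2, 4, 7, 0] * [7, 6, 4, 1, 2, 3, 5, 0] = [6, 3, 1, 5, 4, 2, 0, 7]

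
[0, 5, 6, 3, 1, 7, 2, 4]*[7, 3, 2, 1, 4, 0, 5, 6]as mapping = [0→7, 1→0, 2→5, 3→1, 4→3, 5→6, 6→2, 7→4]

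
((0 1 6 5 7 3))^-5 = (0 1 6 5 7 3)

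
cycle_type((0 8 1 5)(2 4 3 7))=4^2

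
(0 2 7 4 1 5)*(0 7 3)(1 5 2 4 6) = (0 4 5 7 6 1 2 3)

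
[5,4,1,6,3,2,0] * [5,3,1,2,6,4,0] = [4,6,3,0,2,1,5]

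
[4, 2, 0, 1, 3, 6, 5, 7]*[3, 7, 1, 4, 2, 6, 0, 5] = [2, 1, 3, 7, 4, 0, 6, 5]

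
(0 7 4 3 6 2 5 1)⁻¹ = (0 1 5 2 6 3 4 7)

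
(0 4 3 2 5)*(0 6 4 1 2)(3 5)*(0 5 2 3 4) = (0 1 3 5 6)(2 4)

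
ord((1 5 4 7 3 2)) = 6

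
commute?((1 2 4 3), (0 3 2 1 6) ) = no:(1 2 4 3) * (0 3 2 1 6) = (0 3 6) (2 4), (0 3 2 1 6) * (1 2 4 3) = (0 1 6) (3 4) 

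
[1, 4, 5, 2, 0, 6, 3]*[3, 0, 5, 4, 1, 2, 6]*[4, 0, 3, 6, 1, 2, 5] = [4, 0, 3, 2, 6, 5, 1]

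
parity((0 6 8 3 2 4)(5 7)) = even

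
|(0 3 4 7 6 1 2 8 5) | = 9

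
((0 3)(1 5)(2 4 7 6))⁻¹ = (0 3)(1 5)(2 6 7 4)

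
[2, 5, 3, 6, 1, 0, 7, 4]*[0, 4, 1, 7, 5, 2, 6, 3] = [1, 2, 7, 6, 4, 0, 3, 5]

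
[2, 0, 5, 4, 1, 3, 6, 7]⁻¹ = [1, 4, 0, 5, 3, 2, 6, 7]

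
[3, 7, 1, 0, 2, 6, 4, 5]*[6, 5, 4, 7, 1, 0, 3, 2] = [7, 2, 5, 6, 4, 3, 1, 0]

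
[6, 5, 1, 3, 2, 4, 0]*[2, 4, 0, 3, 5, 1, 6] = [6, 1, 4, 3, 0, 5, 2]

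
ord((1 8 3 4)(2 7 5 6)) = 4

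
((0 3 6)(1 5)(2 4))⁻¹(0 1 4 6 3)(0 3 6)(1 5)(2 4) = (0 6 3 5 2)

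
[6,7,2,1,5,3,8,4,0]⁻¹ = [8,3,2,5,7,4,0,1,6]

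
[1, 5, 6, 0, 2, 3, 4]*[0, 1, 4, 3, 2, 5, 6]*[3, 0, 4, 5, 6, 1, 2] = [0, 1, 2, 3, 6, 5, 4]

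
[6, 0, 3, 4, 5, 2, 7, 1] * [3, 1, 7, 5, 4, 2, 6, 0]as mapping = [0→6, 1→3, 2→5, 3→4, 4→2, 5→7, 6→0, 7→1]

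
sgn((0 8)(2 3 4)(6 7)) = 1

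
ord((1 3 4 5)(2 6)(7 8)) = 4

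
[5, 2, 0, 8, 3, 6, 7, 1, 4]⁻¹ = [2, 7, 1, 4, 8, 0, 5, 6, 3]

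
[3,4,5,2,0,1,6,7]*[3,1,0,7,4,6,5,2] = [7,4,6,0,3,1,5,2]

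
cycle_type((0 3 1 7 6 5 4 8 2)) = 9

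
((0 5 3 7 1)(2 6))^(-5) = (2 6)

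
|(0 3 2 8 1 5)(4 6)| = 6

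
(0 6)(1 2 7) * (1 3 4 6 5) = (0 5 1 2 7 3 4 6)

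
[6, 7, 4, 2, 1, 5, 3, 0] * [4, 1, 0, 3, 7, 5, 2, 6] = [2, 6, 7, 0, 1, 5, 3, 4]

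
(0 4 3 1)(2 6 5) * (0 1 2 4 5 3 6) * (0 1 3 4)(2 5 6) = (0 6 4 2 1 3 5)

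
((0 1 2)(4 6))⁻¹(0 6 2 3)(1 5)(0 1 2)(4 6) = (0 3 1 4)(2 5)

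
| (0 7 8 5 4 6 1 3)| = 8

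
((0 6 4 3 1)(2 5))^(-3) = (0 4 1 6 3)(2 5)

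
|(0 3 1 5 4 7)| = 6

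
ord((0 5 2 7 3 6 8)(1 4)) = 14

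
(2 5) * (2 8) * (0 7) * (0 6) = (0 7 6)(2 5 8)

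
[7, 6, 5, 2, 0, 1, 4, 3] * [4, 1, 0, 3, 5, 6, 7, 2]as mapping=[0→2, 1→7, 2→6, 3→0, 4→4, 5→1, 6→5, 7→3]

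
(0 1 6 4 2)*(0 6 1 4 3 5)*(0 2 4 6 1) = (0 6 3 5 2 1)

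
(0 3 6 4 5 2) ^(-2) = (0 5 6) (2 4 3) 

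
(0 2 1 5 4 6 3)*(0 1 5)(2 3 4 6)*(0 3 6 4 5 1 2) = (0 6 5 4)(1 3 2)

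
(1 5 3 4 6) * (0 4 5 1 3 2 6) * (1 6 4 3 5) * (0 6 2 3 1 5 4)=(0 1 2)(3 5)(4 6)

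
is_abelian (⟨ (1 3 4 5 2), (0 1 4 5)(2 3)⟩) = no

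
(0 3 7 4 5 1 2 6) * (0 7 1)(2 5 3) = (0 2 6 7 4 3 1 5)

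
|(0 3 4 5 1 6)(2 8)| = 6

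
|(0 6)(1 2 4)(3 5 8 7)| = 12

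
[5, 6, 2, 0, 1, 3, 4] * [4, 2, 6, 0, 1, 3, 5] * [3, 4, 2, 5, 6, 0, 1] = [5, 0, 1, 6, 2, 3, 4]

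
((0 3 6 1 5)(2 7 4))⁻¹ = (0 5 1 6 3)(2 4 7)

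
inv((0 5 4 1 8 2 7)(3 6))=(0 7 2 8 1 4 5)(3 6)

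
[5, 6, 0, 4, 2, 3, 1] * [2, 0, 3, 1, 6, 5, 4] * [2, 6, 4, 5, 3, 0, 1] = [0, 3, 4, 1, 5, 6, 2]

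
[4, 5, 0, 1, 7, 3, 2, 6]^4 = [2, 5, 6, 1, 0, 3, 7, 4]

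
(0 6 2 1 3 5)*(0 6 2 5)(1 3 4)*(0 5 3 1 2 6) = (0 6 3 5)(1 4 2)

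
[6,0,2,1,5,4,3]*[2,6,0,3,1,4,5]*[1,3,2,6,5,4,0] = [4,2,1,0,5,3,6]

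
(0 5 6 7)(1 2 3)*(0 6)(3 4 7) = (0 5)(1 2 4 7 6 3)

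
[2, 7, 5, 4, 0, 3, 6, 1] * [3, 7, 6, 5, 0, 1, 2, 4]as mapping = [0→6, 1→4, 2→1, 3→0, 4→3, 5→5, 6→2, 7→7]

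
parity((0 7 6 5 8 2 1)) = even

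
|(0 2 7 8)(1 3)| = 4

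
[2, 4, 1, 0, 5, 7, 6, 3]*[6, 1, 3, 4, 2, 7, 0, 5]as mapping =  [0→3, 1→2, 2→1, 3→6, 4→7, 5→5, 6→0, 7→4]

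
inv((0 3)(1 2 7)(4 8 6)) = (0 3)(1 7 2)(4 6 8)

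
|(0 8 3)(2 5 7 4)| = 12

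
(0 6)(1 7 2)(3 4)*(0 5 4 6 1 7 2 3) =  (0 1 2 7 3 6 5 4)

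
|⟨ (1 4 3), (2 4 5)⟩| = 60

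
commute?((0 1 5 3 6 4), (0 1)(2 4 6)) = no:(0 1 5 3 6 4) * (0 1)(2 4 6) = (1 5 3 2 4), (0 1)(2 4 6) * (0 1 5 3 6 4) = (0 5 3 6 2)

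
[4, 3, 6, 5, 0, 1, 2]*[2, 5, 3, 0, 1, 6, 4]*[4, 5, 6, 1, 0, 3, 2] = [5, 4, 0, 2, 6, 3, 1]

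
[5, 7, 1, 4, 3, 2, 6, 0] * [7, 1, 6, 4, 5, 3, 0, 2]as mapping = [0→3, 1→2, 2→1, 3→5, 4→4, 5→6, 6→0, 7→7]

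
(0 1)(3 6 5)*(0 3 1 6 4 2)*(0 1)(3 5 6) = (0 3 4 2 1 5)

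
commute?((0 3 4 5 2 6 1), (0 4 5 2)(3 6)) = no:(0 3 4 5 2 6 1)*(0 4 5 2)(3 6) = (0 6 1 4 2 3 5), (0 4 5 2)(3 6)*(0 3 4 5 2 6 1) = (0 5 6 4 2 3 1)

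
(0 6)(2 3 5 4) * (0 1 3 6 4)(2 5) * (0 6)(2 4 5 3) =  (0 5 6 1 2)(3 4)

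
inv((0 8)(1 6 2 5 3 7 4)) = (0 8)(1 4 7 3 5 2 6)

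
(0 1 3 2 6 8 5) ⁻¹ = (0 5 8 6 2 3 1) 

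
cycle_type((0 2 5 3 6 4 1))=7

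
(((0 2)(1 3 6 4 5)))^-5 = (0 2)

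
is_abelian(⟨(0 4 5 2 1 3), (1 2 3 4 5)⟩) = no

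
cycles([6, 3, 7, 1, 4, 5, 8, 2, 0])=(0 6 8)(1 3)(2 7)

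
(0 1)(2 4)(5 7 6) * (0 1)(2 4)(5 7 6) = (5 6 7)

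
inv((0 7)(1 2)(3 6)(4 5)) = (0 7)(1 2)(3 6)(4 5)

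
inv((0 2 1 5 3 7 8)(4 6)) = (0 8 7 3 5 1 2)(4 6)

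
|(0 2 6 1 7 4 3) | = 7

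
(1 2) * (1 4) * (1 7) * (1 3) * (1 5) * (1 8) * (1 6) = (1 2 4 7 3 5 8 6)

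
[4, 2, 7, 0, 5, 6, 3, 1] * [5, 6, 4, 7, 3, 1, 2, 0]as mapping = [0→3, 1→4, 2→0, 3→5, 4→1, 5→2, 6→7, 7→6]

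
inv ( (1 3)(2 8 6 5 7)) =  (1 3)(2 7 5 6 8)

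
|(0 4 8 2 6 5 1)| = 7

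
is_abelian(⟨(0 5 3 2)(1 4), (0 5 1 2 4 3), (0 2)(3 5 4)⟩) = no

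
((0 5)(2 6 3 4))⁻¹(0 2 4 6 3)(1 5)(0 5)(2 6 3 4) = (0 1)(2 3 4 5 6)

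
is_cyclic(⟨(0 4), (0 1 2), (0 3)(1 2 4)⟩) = no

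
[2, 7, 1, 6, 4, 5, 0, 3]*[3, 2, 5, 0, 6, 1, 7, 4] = [5, 4, 2, 7, 6, 1, 3, 0]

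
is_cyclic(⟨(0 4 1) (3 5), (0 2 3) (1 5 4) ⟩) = no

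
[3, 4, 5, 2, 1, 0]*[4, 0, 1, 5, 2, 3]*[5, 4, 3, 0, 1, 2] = [2, 3, 0, 4, 5, 1]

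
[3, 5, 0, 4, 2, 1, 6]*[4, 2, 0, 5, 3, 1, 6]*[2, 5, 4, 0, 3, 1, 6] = [1, 5, 3, 0, 2, 4, 6]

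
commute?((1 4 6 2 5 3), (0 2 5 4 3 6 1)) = no:(1 4 6 2 5 3) * (0 2 5 4 3 6 1) = (0 2 4 1 3)(5 6), (0 2 5 4 3 6 1) * (1 4 6 2 5 3) = (0 5 6 4 1)(2 3)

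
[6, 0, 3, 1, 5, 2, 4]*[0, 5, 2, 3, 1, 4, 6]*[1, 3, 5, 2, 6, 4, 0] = [0, 1, 2, 4, 6, 5, 3]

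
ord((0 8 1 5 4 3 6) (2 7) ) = 14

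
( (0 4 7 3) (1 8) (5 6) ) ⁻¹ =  (0 3 7 4) (1 8) (5 6) 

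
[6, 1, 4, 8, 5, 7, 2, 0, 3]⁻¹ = [7, 1, 6, 8, 2, 4, 0, 5, 3]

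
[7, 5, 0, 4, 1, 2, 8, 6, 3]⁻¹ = [2, 4, 5, 8, 3, 1, 7, 0, 6]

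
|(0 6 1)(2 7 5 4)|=12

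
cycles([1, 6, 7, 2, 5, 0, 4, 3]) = (0 1 6 4 5)(2 7 3)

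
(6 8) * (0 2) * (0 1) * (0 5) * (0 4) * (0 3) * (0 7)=(0 2 1 5 4 3 7)(6 8)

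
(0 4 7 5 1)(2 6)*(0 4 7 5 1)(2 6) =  (0 7 1 4 5)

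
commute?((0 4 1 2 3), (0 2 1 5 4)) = no:(0 4 1 2 3) * (0 2 1 5 4) = (2 3)(4 5), (0 2 1 5 4) * (0 4 1 2 3) = (0 3)(1 5)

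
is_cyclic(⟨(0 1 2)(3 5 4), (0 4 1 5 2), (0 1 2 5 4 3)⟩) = no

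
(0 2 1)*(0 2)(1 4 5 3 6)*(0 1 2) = (0 1)(2 4 5 3 6)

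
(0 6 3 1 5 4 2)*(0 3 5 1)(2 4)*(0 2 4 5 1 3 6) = (1 3 2 6)(4 5)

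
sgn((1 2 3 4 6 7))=-1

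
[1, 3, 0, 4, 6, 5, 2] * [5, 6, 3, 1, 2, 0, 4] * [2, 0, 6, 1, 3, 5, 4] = [4, 0, 5, 6, 3, 2, 1]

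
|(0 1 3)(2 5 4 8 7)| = 15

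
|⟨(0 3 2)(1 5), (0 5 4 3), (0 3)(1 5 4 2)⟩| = 720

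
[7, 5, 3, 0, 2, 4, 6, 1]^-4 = [5, 2, 7, 1, 0, 3, 6, 4]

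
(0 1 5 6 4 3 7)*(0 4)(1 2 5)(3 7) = (0 2 5 6)(4 7)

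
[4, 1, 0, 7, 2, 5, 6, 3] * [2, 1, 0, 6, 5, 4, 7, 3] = [5, 1, 2, 3, 0, 4, 7, 6]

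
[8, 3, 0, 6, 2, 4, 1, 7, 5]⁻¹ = [2, 6, 4, 1, 5, 8, 3, 7, 0]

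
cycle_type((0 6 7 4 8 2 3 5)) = 8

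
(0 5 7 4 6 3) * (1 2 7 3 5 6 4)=(0 6 5 3)(1 2 7)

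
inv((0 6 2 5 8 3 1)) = (0 1 3 8 5 2 6)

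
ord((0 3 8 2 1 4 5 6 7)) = 9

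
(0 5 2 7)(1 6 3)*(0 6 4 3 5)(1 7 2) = (1 4 3 7 6 5)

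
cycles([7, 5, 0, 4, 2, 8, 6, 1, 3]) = (0 7 1 5 8 3 4 2)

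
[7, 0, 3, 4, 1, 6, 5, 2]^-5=[7, 0, 3, 4, 1, 6, 5, 2]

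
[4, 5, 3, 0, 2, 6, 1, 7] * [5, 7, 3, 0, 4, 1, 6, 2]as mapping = [0→4, 1→1, 2→0, 3→5, 4→3, 5→6, 6→7, 7→2]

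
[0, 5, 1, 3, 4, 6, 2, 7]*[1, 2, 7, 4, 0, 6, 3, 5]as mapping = [0→1, 1→6, 2→2, 3→4, 4→0, 5→3, 6→7, 7→5]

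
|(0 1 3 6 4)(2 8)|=10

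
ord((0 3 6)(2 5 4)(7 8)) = 6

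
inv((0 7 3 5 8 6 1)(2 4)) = (0 1 6 8 5 3 7)(2 4)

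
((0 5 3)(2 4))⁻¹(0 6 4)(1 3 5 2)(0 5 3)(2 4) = (0 3 4 1)(2 5 6)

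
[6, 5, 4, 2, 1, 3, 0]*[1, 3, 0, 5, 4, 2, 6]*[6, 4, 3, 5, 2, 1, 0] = [0, 3, 2, 6, 5, 1, 4] 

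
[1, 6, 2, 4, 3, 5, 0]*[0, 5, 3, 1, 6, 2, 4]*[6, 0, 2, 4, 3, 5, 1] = [5, 3, 4, 1, 0, 2, 6]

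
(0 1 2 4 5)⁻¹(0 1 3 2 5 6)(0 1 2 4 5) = (0 6 1 2 3 4)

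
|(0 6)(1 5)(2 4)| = 2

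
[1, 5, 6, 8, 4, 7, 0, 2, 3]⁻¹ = [6, 0, 7, 8, 4, 1, 2, 5, 3]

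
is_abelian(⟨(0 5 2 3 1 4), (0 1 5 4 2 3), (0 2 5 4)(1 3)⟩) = no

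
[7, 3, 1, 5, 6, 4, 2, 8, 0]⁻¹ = [8, 2, 6, 1, 5, 3, 4, 0, 7]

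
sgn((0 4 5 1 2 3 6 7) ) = -1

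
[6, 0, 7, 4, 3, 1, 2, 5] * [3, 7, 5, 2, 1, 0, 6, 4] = [6, 3, 4, 1, 2, 7, 5, 0]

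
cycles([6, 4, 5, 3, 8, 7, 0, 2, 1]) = (0 6) (1 4 8) (2 5 7) 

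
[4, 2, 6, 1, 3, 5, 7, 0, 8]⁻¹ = [7, 3, 1, 4, 0, 5, 2, 6, 8]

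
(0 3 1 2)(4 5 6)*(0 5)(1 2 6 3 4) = (0 4)(1 6)(2 5 3)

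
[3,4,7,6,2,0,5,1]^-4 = [0,1,2,3,4,5,6,7]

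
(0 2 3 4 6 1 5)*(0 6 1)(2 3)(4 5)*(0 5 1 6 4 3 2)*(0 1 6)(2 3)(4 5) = (0 3 6 4)(1 2)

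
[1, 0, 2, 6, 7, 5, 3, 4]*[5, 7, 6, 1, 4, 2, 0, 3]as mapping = [0→7, 1→5, 2→6, 3→0, 4→3, 5→2, 6→1, 7→4]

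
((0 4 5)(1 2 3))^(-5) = (0 4 5)(1 2 3)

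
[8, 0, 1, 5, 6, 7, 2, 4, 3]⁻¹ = [1, 2, 6, 8, 7, 3, 4, 5, 0]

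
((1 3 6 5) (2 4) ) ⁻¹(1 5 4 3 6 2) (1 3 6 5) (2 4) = (1 2 6 5 4 3) 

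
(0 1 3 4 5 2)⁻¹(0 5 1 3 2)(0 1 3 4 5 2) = (0 1 2 3 4)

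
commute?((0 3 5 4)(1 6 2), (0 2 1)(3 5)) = no:(0 3 5 4)(1 6 2)*(0 2 1)(3 5) = (0 5 4 2)(1 6), (0 2 1)(3 5)*(0 3 5 4)(1 6 2) = (0 1 3 4)(2 6)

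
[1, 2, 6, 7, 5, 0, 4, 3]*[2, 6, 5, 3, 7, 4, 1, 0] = [6, 5, 1, 0, 4, 2, 7, 3]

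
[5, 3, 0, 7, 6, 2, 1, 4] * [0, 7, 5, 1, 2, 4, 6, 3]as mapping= [0→4, 1→1, 2→0, 3→3, 4→6, 5→5, 6→7, 7→2]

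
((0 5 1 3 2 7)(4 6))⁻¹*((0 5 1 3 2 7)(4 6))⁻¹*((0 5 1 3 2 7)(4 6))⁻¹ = (0 3)(1 7)(2 5)(4 6)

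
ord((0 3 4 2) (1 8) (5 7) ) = 4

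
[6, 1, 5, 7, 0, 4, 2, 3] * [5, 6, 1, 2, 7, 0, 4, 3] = [4, 6, 0, 3, 5, 7, 1, 2]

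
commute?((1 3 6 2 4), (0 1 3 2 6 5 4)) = no:(1 3 6 2 4) * (0 1 3 2 6 5 4) = (0 1 2)(3 5 4), (0 1 3 2 6 5 4) * (1 3 6 2 4) = (0 3 4)(1 6 5)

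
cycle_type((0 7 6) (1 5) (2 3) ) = 2^2.3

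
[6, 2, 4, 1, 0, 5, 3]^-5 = [6, 2, 4, 1, 0, 5, 3]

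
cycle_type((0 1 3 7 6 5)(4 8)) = 2.6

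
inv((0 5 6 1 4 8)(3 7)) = (0 8 4 1 6 5)(3 7)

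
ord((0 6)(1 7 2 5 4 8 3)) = 14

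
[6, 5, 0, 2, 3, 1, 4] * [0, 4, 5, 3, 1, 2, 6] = [6, 2, 0, 5, 3, 4, 1]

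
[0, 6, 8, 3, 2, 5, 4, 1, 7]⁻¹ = [0, 7, 4, 3, 6, 5, 1, 8, 2]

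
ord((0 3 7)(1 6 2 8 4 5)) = 6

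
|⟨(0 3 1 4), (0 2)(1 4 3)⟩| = 120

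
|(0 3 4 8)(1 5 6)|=12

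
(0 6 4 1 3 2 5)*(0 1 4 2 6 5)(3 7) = (0 5 1 7 3 6 2)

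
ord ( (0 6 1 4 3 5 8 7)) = 8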